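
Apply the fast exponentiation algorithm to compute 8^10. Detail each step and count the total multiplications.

Computing 8^10 by squaring (build up from 8^1; each line after the first costs one multiplication):

8^1 = 8
8^2 = (8^1)^2 = 8^2 = 64
8^4 = (8^2)^2 = 64^2 = 4096
8^5 = 8 * 8^4 = 8 * 4096 = 32768
8^10 = (8^5)^2 = 32768^2 = 1073741824

Result: 1073741824
Multiplications needed: 4 (4 lines after 8^1)

8^10 = 1073741824. Using exponentiation by squaring, this requires 4 multiplications. The key idea: if the exponent is even, square the half-power; if odd, multiply by the base once.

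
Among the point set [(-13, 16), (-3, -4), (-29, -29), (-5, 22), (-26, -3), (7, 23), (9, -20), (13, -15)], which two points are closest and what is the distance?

Computing all pairwise distances among 8 points:

d((-13, 16), (-3, -4)) = 22.3607
d((-13, 16), (-29, -29)) = 47.7598
d((-13, 16), (-5, 22)) = 10.0
d((-13, 16), (-26, -3)) = 23.0217
d((-13, 16), (7, 23)) = 21.1896
d((-13, 16), (9, -20)) = 42.19
d((-13, 16), (13, -15)) = 40.4599
d((-3, -4), (-29, -29)) = 36.0694
d((-3, -4), (-5, 22)) = 26.0768
d((-3, -4), (-26, -3)) = 23.0217
d((-3, -4), (7, 23)) = 28.7924
d((-3, -4), (9, -20)) = 20.0
d((-3, -4), (13, -15)) = 19.4165
d((-29, -29), (-5, 22)) = 56.3649
d((-29, -29), (-26, -3)) = 26.1725
d((-29, -29), (7, 23)) = 63.2456
d((-29, -29), (9, -20)) = 39.0512
d((-29, -29), (13, -15)) = 44.2719
d((-5, 22), (-26, -3)) = 32.6497
d((-5, 22), (7, 23)) = 12.0416
d((-5, 22), (9, -20)) = 44.2719
d((-5, 22), (13, -15)) = 41.1461
d((-26, -3), (7, 23)) = 42.0119
d((-26, -3), (9, -20)) = 38.9102
d((-26, -3), (13, -15)) = 40.8044
d((7, 23), (9, -20)) = 43.0465
d((7, 23), (13, -15)) = 38.4708
d((9, -20), (13, -15)) = 6.4031 <-- minimum

Closest pair: (9, -20) and (13, -15) with distance 6.4031

The closest pair is (9, -20) and (13, -15) with Euclidean distance 6.4031. For 8 points, brute-force pairwise comparison is shown above. For large n, the divide-and-conquer algorithm (sort by x, recurse on halves, check the dividing strip) achieves O(n log n).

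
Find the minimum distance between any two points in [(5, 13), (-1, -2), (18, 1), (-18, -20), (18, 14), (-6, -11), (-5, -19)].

Computing all pairwise distances among 7 points:

d((5, 13), (-1, -2)) = 16.1555
d((5, 13), (18, 1)) = 17.6918
d((5, 13), (-18, -20)) = 40.2244
d((5, 13), (18, 14)) = 13.0384
d((5, 13), (-6, -11)) = 26.4008
d((5, 13), (-5, -19)) = 33.5261
d((-1, -2), (18, 1)) = 19.2354
d((-1, -2), (-18, -20)) = 24.7588
d((-1, -2), (18, 14)) = 24.8395
d((-1, -2), (-6, -11)) = 10.2956
d((-1, -2), (-5, -19)) = 17.4642
d((18, 1), (-18, -20)) = 41.6773
d((18, 1), (18, 14)) = 13.0
d((18, 1), (-6, -11)) = 26.8328
d((18, 1), (-5, -19)) = 30.4795
d((-18, -20), (18, 14)) = 49.5177
d((-18, -20), (-6, -11)) = 15.0
d((-18, -20), (-5, -19)) = 13.0384
d((18, 14), (-6, -11)) = 34.6554
d((18, 14), (-5, -19)) = 40.2244
d((-6, -11), (-5, -19)) = 8.0623 <-- minimum

Closest pair: (-6, -11) and (-5, -19) with distance 8.0623

The closest pair is (-6, -11) and (-5, -19) with Euclidean distance 8.0623. For 7 points, brute-force pairwise comparison is shown above. For large n, the divide-and-conquer algorithm (sort by x, recurse on halves, check the dividing strip) achieves O(n log n).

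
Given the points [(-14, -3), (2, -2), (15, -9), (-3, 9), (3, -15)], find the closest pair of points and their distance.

Computing all pairwise distances among 5 points:

d((-14, -3), (2, -2)) = 16.0312
d((-14, -3), (15, -9)) = 29.6142
d((-14, -3), (-3, 9)) = 16.2788
d((-14, -3), (3, -15)) = 20.8087
d((2, -2), (15, -9)) = 14.7648
d((2, -2), (-3, 9)) = 12.083 <-- minimum
d((2, -2), (3, -15)) = 13.0384
d((15, -9), (-3, 9)) = 25.4558
d((15, -9), (3, -15)) = 13.4164
d((-3, 9), (3, -15)) = 24.7386

Closest pair: (2, -2) and (-3, 9) with distance 12.083

The closest pair is (2, -2) and (-3, 9) with Euclidean distance 12.083. For 5 points, brute-force pairwise comparison is shown above. For large n, the divide-and-conquer algorithm (sort by x, recurse on halves, check the dividing strip) achieves O(n log n).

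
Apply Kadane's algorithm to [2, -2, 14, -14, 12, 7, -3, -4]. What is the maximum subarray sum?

Using Kadane's algorithm on [2, -2, 14, -14, 12, 7, -3, -4]:

Scanning through the array:
Position 1 (value -2): max_ending_here = 0, max_so_far = 2
Position 2 (value 14): max_ending_here = 14, max_so_far = 14
Position 3 (value -14): max_ending_here = 0, max_so_far = 14
Position 4 (value 12): max_ending_here = 12, max_so_far = 14
Position 5 (value 7): max_ending_here = 19, max_so_far = 19
Position 6 (value -3): max_ending_here = 16, max_so_far = 19
Position 7 (value -4): max_ending_here = 12, max_so_far = 19

Maximum subarray: [2, -2, 14, -14, 12, 7]
Maximum sum: 19

The maximum subarray is [2, -2, 14, -14, 12, 7] with sum 19. This subarray runs from index 0 to index 5.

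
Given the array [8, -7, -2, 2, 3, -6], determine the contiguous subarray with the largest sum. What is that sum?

Using Kadane's algorithm on [8, -7, -2, 2, 3, -6]:

Scanning through the array:
Position 1 (value -7): max_ending_here = 1, max_so_far = 8
Position 2 (value -2): max_ending_here = -1, max_so_far = 8
Position 3 (value 2): max_ending_here = 2, max_so_far = 8
Position 4 (value 3): max_ending_here = 5, max_so_far = 8
Position 5 (value -6): max_ending_here = -1, max_so_far = 8

Maximum subarray: [8]
Maximum sum: 8

The maximum subarray is [8] with sum 8. This subarray runs from index 0 to index 0.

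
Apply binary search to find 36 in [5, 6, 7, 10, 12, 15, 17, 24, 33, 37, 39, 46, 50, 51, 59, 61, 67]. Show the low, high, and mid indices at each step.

Binary search for 36 in [5, 6, 7, 10, 12, 15, 17, 24, 33, 37, 39, 46, 50, 51, 59, 61, 67]:

lo=0, hi=16, mid=8, arr[mid]=33 -> 33 < 36, search right half
lo=9, hi=16, mid=12, arr[mid]=50 -> 50 > 36, search left half
lo=9, hi=11, mid=10, arr[mid]=39 -> 39 > 36, search left half
lo=9, hi=9, mid=9, arr[mid]=37 -> 37 > 36, search left half
lo=9 > hi=8, target 36 not found

Binary search determines that 36 is not in the array after 4 comparisons. The search space was exhausted without finding the target.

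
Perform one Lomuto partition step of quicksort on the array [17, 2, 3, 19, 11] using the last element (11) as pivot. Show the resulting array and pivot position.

Lomuto partition with pivot = 11:

Initial array: [17, 2, 3, 19, 11]

arr[0]=17 > 11: no swap
arr[1]=2 <= 11: swap with position 0, array becomes [2, 17, 3, 19, 11]
arr[2]=3 <= 11: swap with position 1, array becomes [2, 3, 17, 19, 11]
arr[3]=19 > 11: no swap

Place pivot at position 2: [2, 3, 11, 19, 17]
Pivot position: 2

After partitioning with pivot 11, the array becomes [2, 3, 11, 19, 17]. The pivot is placed at index 2. All elements to the left of the pivot are <= 11, and all elements to the right are > 11.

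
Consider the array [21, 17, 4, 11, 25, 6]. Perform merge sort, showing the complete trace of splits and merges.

Merge sort trace:

Split: [21, 17, 4, 11, 25, 6] -> [21, 17, 4] and [11, 25, 6]
  Split: [21, 17, 4] -> [21] and [17, 4]
    Split: [17, 4] -> [17] and [4]
    Merge: [17] + [4] -> [4, 17]
  Merge: [21] + [4, 17] -> [4, 17, 21]
  Split: [11, 25, 6] -> [11] and [25, 6]
    Split: [25, 6] -> [25] and [6]
    Merge: [25] + [6] -> [6, 25]
  Merge: [11] + [6, 25] -> [6, 11, 25]
Merge: [4, 17, 21] + [6, 11, 25] -> [4, 6, 11, 17, 21, 25]

Final sorted array: [4, 6, 11, 17, 21, 25]

The merge sort proceeds by recursively splitting the array and merging sorted halves.
After all merges, the sorted array is [4, 6, 11, 17, 21, 25].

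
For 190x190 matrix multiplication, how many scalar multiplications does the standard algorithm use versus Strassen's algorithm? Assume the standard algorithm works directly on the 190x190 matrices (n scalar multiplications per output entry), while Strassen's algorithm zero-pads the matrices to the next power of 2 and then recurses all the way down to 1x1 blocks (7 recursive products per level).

Matrix multiplication for 190x190 matrices:

Strassen's algorithm requires power-of-2 dimensions. Pad 190x190 to 256x256 (next power of 2).

Standard algorithm: 190^3 = 6859000 multiplications
Strassen's algorithm: 7^(log2(256)) = 7^8 = 5764801 multiplications
Savings: 6859000 - 5764801 = 1094199 multiplications

Standard: 6859000 multiplications (190^3). Strassen: 5764801 multiplications (7^8, after padding to 256x256). Strassen reduces 8 recursive multiplications to 7 at each level.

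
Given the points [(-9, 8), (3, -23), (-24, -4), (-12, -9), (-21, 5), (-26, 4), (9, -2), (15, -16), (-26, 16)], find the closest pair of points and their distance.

Computing all pairwise distances among 9 points:

d((-9, 8), (3, -23)) = 33.2415
d((-9, 8), (-24, -4)) = 19.2094
d((-9, 8), (-12, -9)) = 17.2627
d((-9, 8), (-21, 5)) = 12.3693
d((-9, 8), (-26, 4)) = 17.4642
d((-9, 8), (9, -2)) = 20.5913
d((-9, 8), (15, -16)) = 33.9411
d((-9, 8), (-26, 16)) = 18.7883
d((3, -23), (-24, -4)) = 33.0151
d((3, -23), (-12, -9)) = 20.5183
d((3, -23), (-21, 5)) = 36.8782
d((3, -23), (-26, 4)) = 39.6232
d((3, -23), (9, -2)) = 21.8403
d((3, -23), (15, -16)) = 13.8924
d((3, -23), (-26, 16)) = 48.6004
d((-24, -4), (-12, -9)) = 13.0
d((-24, -4), (-21, 5)) = 9.4868
d((-24, -4), (-26, 4)) = 8.2462
d((-24, -4), (9, -2)) = 33.0606
d((-24, -4), (15, -16)) = 40.8044
d((-24, -4), (-26, 16)) = 20.0998
d((-12, -9), (-21, 5)) = 16.6433
d((-12, -9), (-26, 4)) = 19.105
d((-12, -9), (9, -2)) = 22.1359
d((-12, -9), (15, -16)) = 27.8927
d((-12, -9), (-26, 16)) = 28.6531
d((-21, 5), (-26, 4)) = 5.099 <-- minimum
d((-21, 5), (9, -2)) = 30.8058
d((-21, 5), (15, -16)) = 41.6773
d((-21, 5), (-26, 16)) = 12.083
d((-26, 4), (9, -2)) = 35.5106
d((-26, 4), (15, -16)) = 45.618
d((-26, 4), (-26, 16)) = 12.0
d((9, -2), (15, -16)) = 15.2315
d((9, -2), (-26, 16)) = 39.3573
d((15, -16), (-26, 16)) = 52.0096

Closest pair: (-21, 5) and (-26, 4) with distance 5.099

The closest pair is (-21, 5) and (-26, 4) with Euclidean distance 5.099. For 9 points, brute-force pairwise comparison is shown above. For large n, the divide-and-conquer algorithm (sort by x, recurse on halves, check the dividing strip) achieves O(n log n).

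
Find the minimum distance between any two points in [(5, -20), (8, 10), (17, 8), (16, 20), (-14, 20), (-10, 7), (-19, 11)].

Computing all pairwise distances among 7 points:

d((5, -20), (8, 10)) = 30.1496
d((5, -20), (17, 8)) = 30.4631
d((5, -20), (16, 20)) = 41.4849
d((5, -20), (-14, 20)) = 44.2832
d((5, -20), (-10, 7)) = 30.8869
d((5, -20), (-19, 11)) = 39.2046
d((8, 10), (17, 8)) = 9.2195 <-- minimum
d((8, 10), (16, 20)) = 12.8062
d((8, 10), (-14, 20)) = 24.1661
d((8, 10), (-10, 7)) = 18.2483
d((8, 10), (-19, 11)) = 27.0185
d((17, 8), (16, 20)) = 12.0416
d((17, 8), (-14, 20)) = 33.2415
d((17, 8), (-10, 7)) = 27.0185
d((17, 8), (-19, 11)) = 36.1248
d((16, 20), (-14, 20)) = 30.0
d((16, 20), (-10, 7)) = 29.0689
d((16, 20), (-19, 11)) = 36.1386
d((-14, 20), (-10, 7)) = 13.6015
d((-14, 20), (-19, 11)) = 10.2956
d((-10, 7), (-19, 11)) = 9.8489

Closest pair: (8, 10) and (17, 8) with distance 9.2195

The closest pair is (8, 10) and (17, 8) with Euclidean distance 9.2195. For 7 points, brute-force pairwise comparison is shown above. For large n, the divide-and-conquer algorithm (sort by x, recurse on halves, check the dividing strip) achieves O(n log n).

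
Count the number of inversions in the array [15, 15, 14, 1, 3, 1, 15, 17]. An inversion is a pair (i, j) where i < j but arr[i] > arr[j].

Finding inversions in [15, 15, 14, 1, 3, 1, 15, 17]:

(0, 2): arr[0]=15 > arr[2]=14
(0, 3): arr[0]=15 > arr[3]=1
(0, 4): arr[0]=15 > arr[4]=3
(0, 5): arr[0]=15 > arr[5]=1
(1, 2): arr[1]=15 > arr[2]=14
(1, 3): arr[1]=15 > arr[3]=1
(1, 4): arr[1]=15 > arr[4]=3
(1, 5): arr[1]=15 > arr[5]=1
(2, 3): arr[2]=14 > arr[3]=1
(2, 4): arr[2]=14 > arr[4]=3
(2, 5): arr[2]=14 > arr[5]=1
(4, 5): arr[4]=3 > arr[5]=1

Total inversions: 12

The array has 12 inversion(s): (0,2), (0,3), (0,4), (0,5), (1,2), (1,3), (1,4), (1,5), (2,3), (2,4), (2,5), (4,5). Each pair (i,j) satisfies i < j and arr[i] > arr[j].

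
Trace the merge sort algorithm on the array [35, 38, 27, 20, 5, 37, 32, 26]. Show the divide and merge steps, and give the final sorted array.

Merge sort trace:

Split: [35, 38, 27, 20, 5, 37, 32, 26] -> [35, 38, 27, 20] and [5, 37, 32, 26]
  Split: [35, 38, 27, 20] -> [35, 38] and [27, 20]
    Split: [35, 38] -> [35] and [38]
    Merge: [35] + [38] -> [35, 38]
    Split: [27, 20] -> [27] and [20]
    Merge: [27] + [20] -> [20, 27]
  Merge: [35, 38] + [20, 27] -> [20, 27, 35, 38]
  Split: [5, 37, 32, 26] -> [5, 37] and [32, 26]
    Split: [5, 37] -> [5] and [37]
    Merge: [5] + [37] -> [5, 37]
    Split: [32, 26] -> [32] and [26]
    Merge: [32] + [26] -> [26, 32]
  Merge: [5, 37] + [26, 32] -> [5, 26, 32, 37]
Merge: [20, 27, 35, 38] + [5, 26, 32, 37] -> [5, 20, 26, 27, 32, 35, 37, 38]

Final sorted array: [5, 20, 26, 27, 32, 35, 37, 38]

The merge sort proceeds by recursively splitting the array and merging sorted halves.
After all merges, the sorted array is [5, 20, 26, 27, 32, 35, 37, 38].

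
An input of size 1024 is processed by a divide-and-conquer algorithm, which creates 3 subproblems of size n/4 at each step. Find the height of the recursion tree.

For divide and conquer with division factor 4:

Problem sizes at each level:
Level 0: 1024
Level 1: 256
Level 2: 64
Level 3: 16
Level 4: 4
Level 5: 1

The root is level 0 and the size-1 base case is level 5 (the tree spans levels 0 through 5, i.e. 6 levels counting the root), so the depth is the number of divisions: log_4(1024) = 5

The recursion tree depth is log_4(1024) = 5. At each level, the problem size is divided by 4, so it takes 5 divisions to reduce to a base case of size 1. The algorithm makes 3 recursive calls at each level.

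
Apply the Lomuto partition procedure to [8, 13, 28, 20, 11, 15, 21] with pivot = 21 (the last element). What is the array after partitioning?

Lomuto partition with pivot = 21:

Initial array: [8, 13, 28, 20, 11, 15, 21]

arr[0]=8 <= 21: swap with position 0, array becomes [8, 13, 28, 20, 11, 15, 21]
arr[1]=13 <= 21: swap with position 1, array becomes [8, 13, 28, 20, 11, 15, 21]
arr[2]=28 > 21: no swap
arr[3]=20 <= 21: swap with position 2, array becomes [8, 13, 20, 28, 11, 15, 21]
arr[4]=11 <= 21: swap with position 3, array becomes [8, 13, 20, 11, 28, 15, 21]
arr[5]=15 <= 21: swap with position 4, array becomes [8, 13, 20, 11, 15, 28, 21]

Place pivot at position 5: [8, 13, 20, 11, 15, 21, 28]
Pivot position: 5

After partitioning with pivot 21, the array becomes [8, 13, 20, 11, 15, 21, 28]. The pivot is placed at index 5. All elements to the left of the pivot are <= 21, and all elements to the right are > 21.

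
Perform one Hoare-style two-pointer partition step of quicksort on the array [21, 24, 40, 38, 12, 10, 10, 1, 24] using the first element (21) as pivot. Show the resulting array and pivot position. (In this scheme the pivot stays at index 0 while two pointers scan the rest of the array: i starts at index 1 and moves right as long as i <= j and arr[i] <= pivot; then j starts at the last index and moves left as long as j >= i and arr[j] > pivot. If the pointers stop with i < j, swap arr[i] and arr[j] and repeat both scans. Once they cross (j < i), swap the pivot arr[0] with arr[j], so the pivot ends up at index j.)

Hoare-style two-pointer partition with pivot = 21:

Initial array: [21, 24, 40, 38, 12, 10, 10, 1, 24]

Pointers start at i = 1, j = 8.
i stops at index 1 (arr[1]=24 > 21), j stops at index 7 (arr[7]=1 <= 21): swap arr[1] and arr[7], array becomes [21, 1, 40, 38, 12, 10, 10, 24, 24]
i stops at index 2 (arr[2]=40 > 21), j stops at index 6 (arr[6]=10 <= 21): swap arr[2] and arr[6], array becomes [21, 1, 10, 38, 12, 10, 40, 24, 24]
i stops at index 3 (arr[3]=38 > 21), j stops at index 5 (arr[5]=10 <= 21): swap arr[3] and arr[5], array becomes [21, 1, 10, 10, 12, 38, 40, 24, 24]
i ends at 5, j ends at 4: the pointers have crossed (j < i), so scanning stops.

Swap pivot arr[0] with arr[4] to place pivot at position 4: [12, 1, 10, 10, 21, 38, 40, 24, 24]
Pivot position: 4

After partitioning with pivot 21, the array becomes [12, 1, 10, 10, 21, 38, 40, 24, 24]. The pivot is placed at index 4. All elements to the left of the pivot are <= 21, and all elements to the right are > 21.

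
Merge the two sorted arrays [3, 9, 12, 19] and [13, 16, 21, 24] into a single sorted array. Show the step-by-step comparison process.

Merging process:

Compare 3 vs 13: take 3 from left. Merged: [3]
Compare 9 vs 13: take 9 from left. Merged: [3, 9]
Compare 12 vs 13: take 12 from left. Merged: [3, 9, 12]
Compare 19 vs 13: take 13 from right. Merged: [3, 9, 12, 13]
Compare 19 vs 16: take 16 from right. Merged: [3, 9, 12, 13, 16]
Compare 19 vs 21: take 19 from left. Merged: [3, 9, 12, 13, 16, 19]
Append remaining from right: [21, 24]. Merged: [3, 9, 12, 13, 16, 19, 21, 24]

Final merged array: [3, 9, 12, 13, 16, 19, 21, 24]
Total comparisons: 6

The merged array is [3, 9, 12, 13, 16, 19, 21, 24], requiring 6 comparisons. The merge step runs in O(n) time where n is the total number of elements.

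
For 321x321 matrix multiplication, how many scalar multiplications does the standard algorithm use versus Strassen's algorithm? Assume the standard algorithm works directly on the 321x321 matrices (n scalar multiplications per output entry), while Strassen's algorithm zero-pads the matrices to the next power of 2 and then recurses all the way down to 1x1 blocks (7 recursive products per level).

Matrix multiplication for 321x321 matrices:

Strassen's algorithm requires power-of-2 dimensions. Pad 321x321 to 512x512 (next power of 2).

Standard algorithm: 321^3 = 33076161 multiplications
Strassen's algorithm: 7^(log2(512)) = 7^9 = 40353607 multiplications
Difference: 33076161 - 40353607 = -7277446 (Strassen uses MORE here due to padding overhead — for small or just-over-power-of-2 n, padding can outweigh the per-level savings)

Standard: 33076161 multiplications (321^3). Strassen: 40353607 multiplications (7^9, after padding to 512x512). Strassen reduces 8 recursive multiplications to 7 at each level.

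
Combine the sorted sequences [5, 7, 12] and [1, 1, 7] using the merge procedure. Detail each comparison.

Merging process:

Compare 5 vs 1: take 1 from right. Merged: [1]
Compare 5 vs 1: take 1 from right. Merged: [1, 1]
Compare 5 vs 7: take 5 from left. Merged: [1, 1, 5]
Compare 7 vs 7: take 7 from left. Merged: [1, 1, 5, 7]
Compare 12 vs 7: take 7 from right. Merged: [1, 1, 5, 7, 7]
Append remaining from left: [12]. Merged: [1, 1, 5, 7, 7, 12]

Final merged array: [1, 1, 5, 7, 7, 12]
Total comparisons: 5

The merged array is [1, 1, 5, 7, 7, 12], requiring 5 comparisons. The merge step runs in O(n) time where n is the total number of elements.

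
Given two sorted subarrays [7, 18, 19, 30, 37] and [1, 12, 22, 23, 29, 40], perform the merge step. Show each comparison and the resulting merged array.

Merging process:

Compare 7 vs 1: take 1 from right. Merged: [1]
Compare 7 vs 12: take 7 from left. Merged: [1, 7]
Compare 18 vs 12: take 12 from right. Merged: [1, 7, 12]
Compare 18 vs 22: take 18 from left. Merged: [1, 7, 12, 18]
Compare 19 vs 22: take 19 from left. Merged: [1, 7, 12, 18, 19]
Compare 30 vs 22: take 22 from right. Merged: [1, 7, 12, 18, 19, 22]
Compare 30 vs 23: take 23 from right. Merged: [1, 7, 12, 18, 19, 22, 23]
Compare 30 vs 29: take 29 from right. Merged: [1, 7, 12, 18, 19, 22, 23, 29]
Compare 30 vs 40: take 30 from left. Merged: [1, 7, 12, 18, 19, 22, 23, 29, 30]
Compare 37 vs 40: take 37 from left. Merged: [1, 7, 12, 18, 19, 22, 23, 29, 30, 37]
Append remaining from right: [40]. Merged: [1, 7, 12, 18, 19, 22, 23, 29, 30, 37, 40]

Final merged array: [1, 7, 12, 18, 19, 22, 23, 29, 30, 37, 40]
Total comparisons: 10

The merged array is [1, 7, 12, 18, 19, 22, 23, 29, 30, 37, 40], requiring 10 comparisons. The merge step runs in O(n) time where n is the total number of elements.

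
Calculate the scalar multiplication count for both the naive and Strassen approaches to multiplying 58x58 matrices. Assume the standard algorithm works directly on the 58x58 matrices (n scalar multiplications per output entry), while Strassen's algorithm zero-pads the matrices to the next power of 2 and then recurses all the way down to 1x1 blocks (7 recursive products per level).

Matrix multiplication for 58x58 matrices:

Strassen's algorithm requires power-of-2 dimensions. Pad 58x58 to 64x64 (next power of 2).

Standard algorithm: 58^3 = 195112 multiplications
Strassen's algorithm: 7^(log2(64)) = 7^6 = 117649 multiplications
Savings: 195112 - 117649 = 77463 multiplications

Standard: 195112 multiplications (58^3). Strassen: 117649 multiplications (7^6, after padding to 64x64). Strassen reduces 8 recursive multiplications to 7 at each level.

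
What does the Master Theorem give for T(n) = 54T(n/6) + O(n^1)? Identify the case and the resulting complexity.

Master Theorem for T(n) = 54T(n/6) + O(n^1):

a = 54, b = 6, c = 1
log_b(a) = log_6(54) = 2.2263

Case 1: c = 1 < log_6(54) = 2.2263
T(n) = O(n^(log_6 54))

For T(n) = 54T(n/6) + O(n^1): log_6(54) = 2.2263. This is Case 1 of the Master Theorem (c < log_b(a), work dominated by leaves), giving O(n^(log_6 54)).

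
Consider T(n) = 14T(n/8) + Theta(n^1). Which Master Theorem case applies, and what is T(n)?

Master Theorem for T(n) = 14T(n/8) + O(n^1):

a = 14, b = 8, c = 1
log_b(a) = log_8(14) = 1.2691

Case 1: c = 1 < log_8(14) = 1.2691
T(n) = O(n^(log_8 14))

For T(n) = 14T(n/8) + O(n^1): log_8(14) = 1.2691. This is Case 1 of the Master Theorem (c < log_b(a), work dominated by leaves), giving O(n^(log_8 14)).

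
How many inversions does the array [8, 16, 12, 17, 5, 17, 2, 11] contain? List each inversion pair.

Finding inversions in [8, 16, 12, 17, 5, 17, 2, 11]:

(0, 4): arr[0]=8 > arr[4]=5
(0, 6): arr[0]=8 > arr[6]=2
(1, 2): arr[1]=16 > arr[2]=12
(1, 4): arr[1]=16 > arr[4]=5
(1, 6): arr[1]=16 > arr[6]=2
(1, 7): arr[1]=16 > arr[7]=11
(2, 4): arr[2]=12 > arr[4]=5
(2, 6): arr[2]=12 > arr[6]=2
(2, 7): arr[2]=12 > arr[7]=11
(3, 4): arr[3]=17 > arr[4]=5
(3, 6): arr[3]=17 > arr[6]=2
(3, 7): arr[3]=17 > arr[7]=11
(4, 6): arr[4]=5 > arr[6]=2
(5, 6): arr[5]=17 > arr[6]=2
(5, 7): arr[5]=17 > arr[7]=11

Total inversions: 15

The array has 15 inversion(s): (0,4), (0,6), (1,2), (1,4), (1,6), (1,7), (2,4), (2,6), (2,7), (3,4), (3,6), (3,7), (4,6), (5,6), (5,7). Each pair (i,j) satisfies i < j and arr[i] > arr[j].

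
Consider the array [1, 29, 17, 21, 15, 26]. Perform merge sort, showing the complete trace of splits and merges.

Merge sort trace:

Split: [1, 29, 17, 21, 15, 26] -> [1, 29, 17] and [21, 15, 26]
  Split: [1, 29, 17] -> [1] and [29, 17]
    Split: [29, 17] -> [29] and [17]
    Merge: [29] + [17] -> [17, 29]
  Merge: [1] + [17, 29] -> [1, 17, 29]
  Split: [21, 15, 26] -> [21] and [15, 26]
    Split: [15, 26] -> [15] and [26]
    Merge: [15] + [26] -> [15, 26]
  Merge: [21] + [15, 26] -> [15, 21, 26]
Merge: [1, 17, 29] + [15, 21, 26] -> [1, 15, 17, 21, 26, 29]

Final sorted array: [1, 15, 17, 21, 26, 29]

The merge sort proceeds by recursively splitting the array and merging sorted halves.
After all merges, the sorted array is [1, 15, 17, 21, 26, 29].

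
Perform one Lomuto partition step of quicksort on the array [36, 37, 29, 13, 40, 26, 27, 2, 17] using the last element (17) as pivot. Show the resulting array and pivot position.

Lomuto partition with pivot = 17:

Initial array: [36, 37, 29, 13, 40, 26, 27, 2, 17]

arr[0]=36 > 17: no swap
arr[1]=37 > 17: no swap
arr[2]=29 > 17: no swap
arr[3]=13 <= 17: swap with position 0, array becomes [13, 37, 29, 36, 40, 26, 27, 2, 17]
arr[4]=40 > 17: no swap
arr[5]=26 > 17: no swap
arr[6]=27 > 17: no swap
arr[7]=2 <= 17: swap with position 1, array becomes [13, 2, 29, 36, 40, 26, 27, 37, 17]

Place pivot at position 2: [13, 2, 17, 36, 40, 26, 27, 37, 29]
Pivot position: 2

After partitioning with pivot 17, the array becomes [13, 2, 17, 36, 40, 26, 27, 37, 29]. The pivot is placed at index 2. All elements to the left of the pivot are <= 17, and all elements to the right are > 17.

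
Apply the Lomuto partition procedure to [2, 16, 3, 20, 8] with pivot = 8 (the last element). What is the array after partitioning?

Lomuto partition with pivot = 8:

Initial array: [2, 16, 3, 20, 8]

arr[0]=2 <= 8: swap with position 0, array becomes [2, 16, 3, 20, 8]
arr[1]=16 > 8: no swap
arr[2]=3 <= 8: swap with position 1, array becomes [2, 3, 16, 20, 8]
arr[3]=20 > 8: no swap

Place pivot at position 2: [2, 3, 8, 20, 16]
Pivot position: 2

After partitioning with pivot 8, the array becomes [2, 3, 8, 20, 16]. The pivot is placed at index 2. All elements to the left of the pivot are <= 8, and all elements to the right are > 8.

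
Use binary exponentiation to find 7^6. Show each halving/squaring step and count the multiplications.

Computing 7^6 by squaring (build up from 7^1; each line after the first costs one multiplication):

7^1 = 7
7^2 = (7^1)^2 = 7^2 = 49
7^3 = 7 * 7^2 = 7 * 49 = 343
7^6 = (7^3)^2 = 343^2 = 117649

Result: 117649
Multiplications needed: 3 (3 lines after 7^1)

7^6 = 117649. Using exponentiation by squaring, this requires 3 multiplications. The key idea: if the exponent is even, square the half-power; if odd, multiply by the base once.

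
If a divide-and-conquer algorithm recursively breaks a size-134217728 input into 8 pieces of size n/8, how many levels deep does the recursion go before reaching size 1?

For divide and conquer with division factor 8:

Problem sizes at each level:
Level 0: 134217728
Level 1: 16777216
Level 2: 2097152
Level 3: 262144
Level 4: 32768
Level 5: 4096
Level 6: 512
Level 7: 64
Level 8: 8
Level 9: 1

The root is level 0 and the size-1 base case is level 9 (the tree spans levels 0 through 9, i.e. 10 levels counting the root), so the depth is the number of divisions: log_8(134217728) = 9

The recursion tree depth is log_8(134217728) = 9. At each level, the problem size is divided by 8, so it takes 9 divisions to reduce to a base case of size 1. The algorithm makes 8 recursive calls at each level.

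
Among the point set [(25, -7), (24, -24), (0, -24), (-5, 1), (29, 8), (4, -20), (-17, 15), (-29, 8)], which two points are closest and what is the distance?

Computing all pairwise distances among 8 points:

d((25, -7), (24, -24)) = 17.0294
d((25, -7), (0, -24)) = 30.2324
d((25, -7), (-5, 1)) = 31.0483
d((25, -7), (29, 8)) = 15.5242
d((25, -7), (4, -20)) = 24.6982
d((25, -7), (-17, 15)) = 47.4131
d((25, -7), (-29, 8)) = 56.0446
d((24, -24), (0, -24)) = 24.0
d((24, -24), (-5, 1)) = 38.2884
d((24, -24), (29, 8)) = 32.3883
d((24, -24), (4, -20)) = 20.3961
d((24, -24), (-17, 15)) = 56.5862
d((24, -24), (-29, 8)) = 61.9112
d((0, -24), (-5, 1)) = 25.4951
d((0, -24), (29, 8)) = 43.1856
d((0, -24), (4, -20)) = 5.6569 <-- minimum
d((0, -24), (-17, 15)) = 42.5441
d((0, -24), (-29, 8)) = 43.1856
d((-5, 1), (29, 8)) = 34.7131
d((-5, 1), (4, -20)) = 22.8473
d((-5, 1), (-17, 15)) = 18.4391
d((-5, 1), (-29, 8)) = 25.0
d((29, 8), (4, -20)) = 37.5366
d((29, 8), (-17, 15)) = 46.5296
d((29, 8), (-29, 8)) = 58.0
d((4, -20), (-17, 15)) = 40.8167
d((4, -20), (-29, 8)) = 43.2782
d((-17, 15), (-29, 8)) = 13.8924

Closest pair: (0, -24) and (4, -20) with distance 5.6569

The closest pair is (0, -24) and (4, -20) with Euclidean distance 5.6569. For 8 points, brute-force pairwise comparison is shown above. For large n, the divide-and-conquer algorithm (sort by x, recurse on halves, check the dividing strip) achieves O(n log n).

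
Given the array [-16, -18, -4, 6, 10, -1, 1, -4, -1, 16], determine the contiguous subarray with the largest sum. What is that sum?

Using Kadane's algorithm on [-16, -18, -4, 6, 10, -1, 1, -4, -1, 16]:

Scanning through the array:
Position 1 (value -18): max_ending_here = -18, max_so_far = -16
Position 2 (value -4): max_ending_here = -4, max_so_far = -4
Position 3 (value 6): max_ending_here = 6, max_so_far = 6
Position 4 (value 10): max_ending_here = 16, max_so_far = 16
Position 5 (value -1): max_ending_here = 15, max_so_far = 16
Position 6 (value 1): max_ending_here = 16, max_so_far = 16
Position 7 (value -4): max_ending_here = 12, max_so_far = 16
Position 8 (value -1): max_ending_here = 11, max_so_far = 16
Position 9 (value 16): max_ending_here = 27, max_so_far = 27

Maximum subarray: [6, 10, -1, 1, -4, -1, 16]
Maximum sum: 27

The maximum subarray is [6, 10, -1, 1, -4, -1, 16] with sum 27. This subarray runs from index 3 to index 9.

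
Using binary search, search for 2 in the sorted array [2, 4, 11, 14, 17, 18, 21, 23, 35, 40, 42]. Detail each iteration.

Binary search for 2 in [2, 4, 11, 14, 17, 18, 21, 23, 35, 40, 42]:

lo=0, hi=10, mid=5, arr[mid]=18 -> 18 > 2, search left half
lo=0, hi=4, mid=2, arr[mid]=11 -> 11 > 2, search left half
lo=0, hi=1, mid=0, arr[mid]=2 -> Found target at index 0!

Binary search finds 2 at index 0 after 3 comparisons. The search repeatedly halves the search space by comparing with the middle element.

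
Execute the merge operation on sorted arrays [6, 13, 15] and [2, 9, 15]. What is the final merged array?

Merging process:

Compare 6 vs 2: take 2 from right. Merged: [2]
Compare 6 vs 9: take 6 from left. Merged: [2, 6]
Compare 13 vs 9: take 9 from right. Merged: [2, 6, 9]
Compare 13 vs 15: take 13 from left. Merged: [2, 6, 9, 13]
Compare 15 vs 15: take 15 from left. Merged: [2, 6, 9, 13, 15]
Append remaining from right: [15]. Merged: [2, 6, 9, 13, 15, 15]

Final merged array: [2, 6, 9, 13, 15, 15]
Total comparisons: 5

The merged array is [2, 6, 9, 13, 15, 15], requiring 5 comparisons. The merge step runs in O(n) time where n is the total number of elements.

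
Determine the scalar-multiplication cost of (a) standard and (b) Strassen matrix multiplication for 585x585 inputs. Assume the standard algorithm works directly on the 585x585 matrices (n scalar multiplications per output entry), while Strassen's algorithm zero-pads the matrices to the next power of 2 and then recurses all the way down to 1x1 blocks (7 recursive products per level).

Matrix multiplication for 585x585 matrices:

Strassen's algorithm requires power-of-2 dimensions. Pad 585x585 to 1024x1024 (next power of 2).

Standard algorithm: 585^3 = 200201625 multiplications
Strassen's algorithm: 7^(log2(1024)) = 7^10 = 282475249 multiplications
Difference: 200201625 - 282475249 = -82273624 (Strassen uses MORE here due to padding overhead — for small or just-over-power-of-2 n, padding can outweigh the per-level savings)

Standard: 200201625 multiplications (585^3). Strassen: 282475249 multiplications (7^10, after padding to 1024x1024). Strassen reduces 8 recursive multiplications to 7 at each level.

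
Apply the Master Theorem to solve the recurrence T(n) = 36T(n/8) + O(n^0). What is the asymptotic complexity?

Master Theorem for T(n) = 36T(n/8) + O(n^0):

a = 36, b = 8, c = 0
log_b(a) = log_8(36) = 1.7233

Case 1: c = 0 < log_8(36) = 1.7233
T(n) = O(n^(log_8 36))

For T(n) = 36T(n/8) + O(n^0): log_8(36) = 1.7233. This is Case 1 of the Master Theorem (c < log_b(a), work dominated by leaves), giving O(n^(log_8 36)).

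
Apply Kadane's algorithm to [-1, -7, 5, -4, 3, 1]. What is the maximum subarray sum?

Using Kadane's algorithm on [-1, -7, 5, -4, 3, 1]:

Scanning through the array:
Position 1 (value -7): max_ending_here = -7, max_so_far = -1
Position 2 (value 5): max_ending_here = 5, max_so_far = 5
Position 3 (value -4): max_ending_here = 1, max_so_far = 5
Position 4 (value 3): max_ending_here = 4, max_so_far = 5
Position 5 (value 1): max_ending_here = 5, max_so_far = 5

Maximum subarray: [5]
Maximum sum: 5

The maximum subarray is [5] with sum 5. This subarray runs from index 2 to index 2.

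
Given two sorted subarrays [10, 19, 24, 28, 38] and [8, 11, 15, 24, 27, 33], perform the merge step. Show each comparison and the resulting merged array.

Merging process:

Compare 10 vs 8: take 8 from right. Merged: [8]
Compare 10 vs 11: take 10 from left. Merged: [8, 10]
Compare 19 vs 11: take 11 from right. Merged: [8, 10, 11]
Compare 19 vs 15: take 15 from right. Merged: [8, 10, 11, 15]
Compare 19 vs 24: take 19 from left. Merged: [8, 10, 11, 15, 19]
Compare 24 vs 24: take 24 from left. Merged: [8, 10, 11, 15, 19, 24]
Compare 28 vs 24: take 24 from right. Merged: [8, 10, 11, 15, 19, 24, 24]
Compare 28 vs 27: take 27 from right. Merged: [8, 10, 11, 15, 19, 24, 24, 27]
Compare 28 vs 33: take 28 from left. Merged: [8, 10, 11, 15, 19, 24, 24, 27, 28]
Compare 38 vs 33: take 33 from right. Merged: [8, 10, 11, 15, 19, 24, 24, 27, 28, 33]
Append remaining from left: [38]. Merged: [8, 10, 11, 15, 19, 24, 24, 27, 28, 33, 38]

Final merged array: [8, 10, 11, 15, 19, 24, 24, 27, 28, 33, 38]
Total comparisons: 10

The merged array is [8, 10, 11, 15, 19, 24, 24, 27, 28, 33, 38], requiring 10 comparisons. The merge step runs in O(n) time where n is the total number of elements.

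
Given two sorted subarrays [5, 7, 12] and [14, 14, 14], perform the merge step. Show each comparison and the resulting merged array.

Merging process:

Compare 5 vs 14: take 5 from left. Merged: [5]
Compare 7 vs 14: take 7 from left. Merged: [5, 7]
Compare 12 vs 14: take 12 from left. Merged: [5, 7, 12]
Append remaining from right: [14, 14, 14]. Merged: [5, 7, 12, 14, 14, 14]

Final merged array: [5, 7, 12, 14, 14, 14]
Total comparisons: 3

The merged array is [5, 7, 12, 14, 14, 14], requiring 3 comparisons. The merge step runs in O(n) time where n is the total number of elements.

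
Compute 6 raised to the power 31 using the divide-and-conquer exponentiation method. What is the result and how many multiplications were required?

Computing 6^31 by squaring (build up from 6^1; each line after the first costs one multiplication):

6^1 = 6
6^2 = (6^1)^2 = 6^2 = 36
6^3 = 6 * 6^2 = 6 * 36 = 216
6^6 = (6^3)^2 = 216^2 = 46656
6^7 = 6 * 6^6 = 6 * 46656 = 279936
6^14 = (6^7)^2 = 279936^2 = 78364164096
6^15 = 6 * 6^14 = 6 * 78364164096 = 470184984576
6^30 = (6^15)^2 = 470184984576^2 = 221073919720733357899776
6^31 = 6 * 6^30 = 6 * 221073919720733357899776 = 1326443518324400147398656

Result: 1326443518324400147398656
Multiplications needed: 8 (8 lines after 6^1)

6^31 = 1326443518324400147398656. Using exponentiation by squaring, this requires 8 multiplications. The key idea: if the exponent is even, square the half-power; if odd, multiply by the base once.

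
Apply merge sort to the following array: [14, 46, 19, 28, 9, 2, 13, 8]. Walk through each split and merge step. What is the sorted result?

Merge sort trace:

Split: [14, 46, 19, 28, 9, 2, 13, 8] -> [14, 46, 19, 28] and [9, 2, 13, 8]
  Split: [14, 46, 19, 28] -> [14, 46] and [19, 28]
    Split: [14, 46] -> [14] and [46]
    Merge: [14] + [46] -> [14, 46]
    Split: [19, 28] -> [19] and [28]
    Merge: [19] + [28] -> [19, 28]
  Merge: [14, 46] + [19, 28] -> [14, 19, 28, 46]
  Split: [9, 2, 13, 8] -> [9, 2] and [13, 8]
    Split: [9, 2] -> [9] and [2]
    Merge: [9] + [2] -> [2, 9]
    Split: [13, 8] -> [13] and [8]
    Merge: [13] + [8] -> [8, 13]
  Merge: [2, 9] + [8, 13] -> [2, 8, 9, 13]
Merge: [14, 19, 28, 46] + [2, 8, 9, 13] -> [2, 8, 9, 13, 14, 19, 28, 46]

Final sorted array: [2, 8, 9, 13, 14, 19, 28, 46]

The merge sort proceeds by recursively splitting the array and merging sorted halves.
After all merges, the sorted array is [2, 8, 9, 13, 14, 19, 28, 46].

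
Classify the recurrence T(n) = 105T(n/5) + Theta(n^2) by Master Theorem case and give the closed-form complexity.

Master Theorem for T(n) = 105T(n/5) + O(n^2):

a = 105, b = 5, c = 2
log_b(a) = log_5(105) = 2.8917

Case 1: c = 2 < log_5(105) = 2.8917
T(n) = O(n^(log_5 105))

For T(n) = 105T(n/5) + O(n^2): log_5(105) = 2.8917. This is Case 1 of the Master Theorem (c < log_b(a), work dominated by leaves), giving O(n^(log_5 105)).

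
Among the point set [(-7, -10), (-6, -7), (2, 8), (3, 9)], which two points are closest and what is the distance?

Computing all pairwise distances among 4 points:

d((-7, -10), (-6, -7)) = 3.1623
d((-7, -10), (2, 8)) = 20.1246
d((-7, -10), (3, 9)) = 21.4709
d((-6, -7), (2, 8)) = 17.0
d((-6, -7), (3, 9)) = 18.3576
d((2, 8), (3, 9)) = 1.4142 <-- minimum

Closest pair: (2, 8) and (3, 9) with distance 1.4142

The closest pair is (2, 8) and (3, 9) with Euclidean distance 1.4142. For 4 points, brute-force pairwise comparison is shown above. For large n, the divide-and-conquer algorithm (sort by x, recurse on halves, check the dividing strip) achieves O(n log n).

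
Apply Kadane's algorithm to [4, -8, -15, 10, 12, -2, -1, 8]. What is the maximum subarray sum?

Using Kadane's algorithm on [4, -8, -15, 10, 12, -2, -1, 8]:

Scanning through the array:
Position 1 (value -8): max_ending_here = -4, max_so_far = 4
Position 2 (value -15): max_ending_here = -15, max_so_far = 4
Position 3 (value 10): max_ending_here = 10, max_so_far = 10
Position 4 (value 12): max_ending_here = 22, max_so_far = 22
Position 5 (value -2): max_ending_here = 20, max_so_far = 22
Position 6 (value -1): max_ending_here = 19, max_so_far = 22
Position 7 (value 8): max_ending_here = 27, max_so_far = 27

Maximum subarray: [10, 12, -2, -1, 8]
Maximum sum: 27

The maximum subarray is [10, 12, -2, -1, 8] with sum 27. This subarray runs from index 3 to index 7.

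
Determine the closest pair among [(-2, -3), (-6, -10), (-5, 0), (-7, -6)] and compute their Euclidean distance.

Computing all pairwise distances among 4 points:

d((-2, -3), (-6, -10)) = 8.0623
d((-2, -3), (-5, 0)) = 4.2426
d((-2, -3), (-7, -6)) = 5.831
d((-6, -10), (-5, 0)) = 10.0499
d((-6, -10), (-7, -6)) = 4.1231 <-- minimum
d((-5, 0), (-7, -6)) = 6.3246

Closest pair: (-6, -10) and (-7, -6) with distance 4.1231

The closest pair is (-6, -10) and (-7, -6) with Euclidean distance 4.1231. For 4 points, brute-force pairwise comparison is shown above. For large n, the divide-and-conquer algorithm (sort by x, recurse on halves, check the dividing strip) achieves O(n log n).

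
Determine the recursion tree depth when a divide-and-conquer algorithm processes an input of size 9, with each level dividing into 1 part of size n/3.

For divide and conquer with division factor 3:

Problem sizes at each level:
Level 0: 9
Level 1: 3
Level 2: 1

The root is level 0 and the size-1 base case is level 2 (the tree spans levels 0 through 2, i.e. 3 levels counting the root), so the depth is the number of divisions: log_3(9) = 2

The recursion tree depth is log_3(9) = 2. At each level, the problem size is divided by 3, so it takes 2 divisions to reduce to a base case of size 1. The algorithm makes 1 recursive call at each level.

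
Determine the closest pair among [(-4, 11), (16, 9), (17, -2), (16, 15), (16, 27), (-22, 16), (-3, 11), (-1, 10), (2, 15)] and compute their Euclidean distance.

Computing all pairwise distances among 9 points:

d((-4, 11), (16, 9)) = 20.0998
d((-4, 11), (17, -2)) = 24.6982
d((-4, 11), (16, 15)) = 20.3961
d((-4, 11), (16, 27)) = 25.6125
d((-4, 11), (-22, 16)) = 18.6815
d((-4, 11), (-3, 11)) = 1.0 <-- minimum
d((-4, 11), (-1, 10)) = 3.1623
d((-4, 11), (2, 15)) = 7.2111
d((16, 9), (17, -2)) = 11.0454
d((16, 9), (16, 15)) = 6.0
d((16, 9), (16, 27)) = 18.0
d((16, 9), (-22, 16)) = 38.6394
d((16, 9), (-3, 11)) = 19.105
d((16, 9), (-1, 10)) = 17.0294
d((16, 9), (2, 15)) = 15.2315
d((17, -2), (16, 15)) = 17.0294
d((17, -2), (16, 27)) = 29.0172
d((17, -2), (-22, 16)) = 42.9535
d((17, -2), (-3, 11)) = 23.8537
d((17, -2), (-1, 10)) = 21.6333
d((17, -2), (2, 15)) = 22.6716
d((16, 15), (16, 27)) = 12.0
d((16, 15), (-22, 16)) = 38.0132
d((16, 15), (-3, 11)) = 19.4165
d((16, 15), (-1, 10)) = 17.72
d((16, 15), (2, 15)) = 14.0
d((16, 27), (-22, 16)) = 39.5601
d((16, 27), (-3, 11)) = 24.8395
d((16, 27), (-1, 10)) = 24.0416
d((16, 27), (2, 15)) = 18.4391
d((-22, 16), (-3, 11)) = 19.6469
d((-22, 16), (-1, 10)) = 21.8403
d((-22, 16), (2, 15)) = 24.0208
d((-3, 11), (-1, 10)) = 2.2361
d((-3, 11), (2, 15)) = 6.4031
d((-1, 10), (2, 15)) = 5.831

Closest pair: (-4, 11) and (-3, 11) with distance 1.0

The closest pair is (-4, 11) and (-3, 11) with Euclidean distance 1.0. For 9 points, brute-force pairwise comparison is shown above. For large n, the divide-and-conquer algorithm (sort by x, recurse on halves, check the dividing strip) achieves O(n log n).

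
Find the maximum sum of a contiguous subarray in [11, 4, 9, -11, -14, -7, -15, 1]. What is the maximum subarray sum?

Using Kadane's algorithm on [11, 4, 9, -11, -14, -7, -15, 1]:

Scanning through the array:
Position 1 (value 4): max_ending_here = 15, max_so_far = 15
Position 2 (value 9): max_ending_here = 24, max_so_far = 24
Position 3 (value -11): max_ending_here = 13, max_so_far = 24
Position 4 (value -14): max_ending_here = -1, max_so_far = 24
Position 5 (value -7): max_ending_here = -7, max_so_far = 24
Position 6 (value -15): max_ending_here = -15, max_so_far = 24
Position 7 (value 1): max_ending_here = 1, max_so_far = 24

Maximum subarray: [11, 4, 9]
Maximum sum: 24

The maximum subarray is [11, 4, 9] with sum 24. This subarray runs from index 0 to index 2.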